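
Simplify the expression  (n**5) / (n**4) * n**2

n**3

Quotient: n**1
Multiply by n**2: add exponents.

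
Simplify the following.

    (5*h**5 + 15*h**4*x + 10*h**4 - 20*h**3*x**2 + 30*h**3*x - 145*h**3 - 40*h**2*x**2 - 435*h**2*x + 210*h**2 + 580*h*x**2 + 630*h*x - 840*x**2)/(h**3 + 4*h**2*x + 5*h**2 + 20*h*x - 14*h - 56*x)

5*h**2 - 5*h*x - 15*h + 15*x

Factor: 5*h**5 + 15*h**4*x + 10*h**4 - 20*h**3*x**2 + 30*h**3*x - 145*h**3 - 40*h**2*x**2 - 435*h**2*x + 210*h**2 + 580*h*x**2 + 630*h*x - 840*x**2 = 5*(h + 4*x)*(h - x)*(h - 3)*(h + 7)*(h - 2);  h**3 + 4*h**2*x + 5*h**2 + 20*h*x - 14*h - 56*x = (h + 4*x)*(h + 7)*(h - 2)
Cancel the common factors (h + 4*x), (h + 7), (h - 2).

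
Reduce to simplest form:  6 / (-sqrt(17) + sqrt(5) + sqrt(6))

(3*sqrt(17) + 8*sqrt(6) + 9*sqrt(5) + sqrt(510))/7

Group as (sqrt(5) + sqrt(6)) - sqrt(17); multiply by (sqrt(5) + sqrt(6)) + sqrt(17), then rationalise the remaining surd.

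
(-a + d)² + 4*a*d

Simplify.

Expanding gives a² + 2*a*d + d², a perfect square.

(a + d)²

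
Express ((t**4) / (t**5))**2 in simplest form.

t**(-2)

Inside the bracket: (t**-1)
Raise to the power 2: (t**-2)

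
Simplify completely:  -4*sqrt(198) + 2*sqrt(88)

4*sqrt(198) = 12*sqrt(22); 2*sqrt(88) = 4*sqrt(22)
Combine: (-12 + 4)·sqrt(22) = -8*sqrt(22)

-8*sqrt(22)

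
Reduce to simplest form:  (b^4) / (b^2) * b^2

b^4

Quotient: b^2
Multiply by b^2: add exponents.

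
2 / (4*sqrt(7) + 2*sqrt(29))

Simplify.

Multiply numerator and denominator by -2*sqrt(29) + 4*sqrt(7).
Denominator becomes -4; numerator becomes -4*sqrt(29) + 8*sqrt(7).

-2*sqrt(7) + sqrt(29)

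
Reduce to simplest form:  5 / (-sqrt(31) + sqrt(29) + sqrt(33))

Group as (sqrt(29) + sqrt(33)) - sqrt(31); multiply by (sqrt(29) + sqrt(33)) + sqrt(31), then rationalise the remaining surd.

(-155*sqrt(31) + 135*sqrt(33) + 175*sqrt(29) + 10*sqrt(29667))/2867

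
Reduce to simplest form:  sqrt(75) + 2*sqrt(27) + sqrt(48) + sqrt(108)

21*sqrt(3)

sqrt(75) = 5*sqrt(3); 2*sqrt(27) = 6*sqrt(3); sqrt(48) = 4*sqrt(3); sqrt(108) = 6*sqrt(3)
Combine: (5 + 6 + 4 + 6)·sqrt(3) = 21*sqrt(3)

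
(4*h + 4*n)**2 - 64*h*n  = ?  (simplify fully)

Expand the square and combine the 64*h*n term.

16*(h - n)**2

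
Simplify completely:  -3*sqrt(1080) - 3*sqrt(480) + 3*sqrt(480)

3*sqrt(1080) = 18*sqrt(30); 3*sqrt(480) = 12*sqrt(30); 3*sqrt(480) = 12*sqrt(30)
Combine: (-18 - 12 + 12)·sqrt(30) = -18*sqrt(30)

-18*sqrt(30)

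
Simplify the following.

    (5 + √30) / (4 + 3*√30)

(11*√30 + 70)/254

Multiply numerator and denominator by -3*√30 + 4.
Denominator becomes -254; numerator becomes -70 - 11*√30.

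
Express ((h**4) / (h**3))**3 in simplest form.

Inside the bracket: h**1
Raise to the power 3: h**3

h**3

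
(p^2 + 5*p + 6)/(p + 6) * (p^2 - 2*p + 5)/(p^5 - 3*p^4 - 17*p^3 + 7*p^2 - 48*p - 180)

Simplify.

1/(p^2 - 36)

Factor: p^2 + 5*p + 6 = (p + 3)*(p + 2);  p^5 - 3*p^4 - 17*p^3 + 7*p^2 - 48*p - 180 = (p^2 - 2*p + 5)*(p - 6)*(p + 2)*(p + 3)
Cancel the common factors (p^2 - 2*p + 5), (p + 3), (p + 2).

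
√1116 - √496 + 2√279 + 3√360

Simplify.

√1116 = 6*√31; √496 = 4*√31; 2√279 = 6*√31; 3√360 = 18*√10

8*√31 + 18*√10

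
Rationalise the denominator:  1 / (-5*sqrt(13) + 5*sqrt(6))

Multiply numerator and denominator by 5*sqrt(6) + 5*sqrt(13).
Denominator becomes -175; numerator becomes 5*sqrt(6) + 5*sqrt(13).

(-sqrt(13) - sqrt(6))/35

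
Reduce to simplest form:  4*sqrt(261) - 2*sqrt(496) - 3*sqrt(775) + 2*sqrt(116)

-23*sqrt(31) + 16*sqrt(29)

4*sqrt(261) = 12*sqrt(29); 2*sqrt(496) = 8*sqrt(31); 3*sqrt(775) = 15*sqrt(31); 2*sqrt(116) = 4*sqrt(29)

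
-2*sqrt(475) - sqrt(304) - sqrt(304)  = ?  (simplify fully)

2*sqrt(475) = 10*sqrt(19); sqrt(304) = 4*sqrt(19); sqrt(304) = 4*sqrt(19)
Combine: (-10 - 4 - 4)·sqrt(19) = -18*sqrt(19)

-18*sqrt(19)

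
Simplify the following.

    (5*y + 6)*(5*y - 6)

(5*y)**2 - (6)**2 = 25*y**2 - 36.

25*y**2 - 36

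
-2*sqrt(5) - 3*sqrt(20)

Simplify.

2*sqrt(5) = 2*sqrt(5); 3*sqrt(20) = 6*sqrt(5)
Combine: (-2 - 6)·sqrt(5) = -8*sqrt(5)

-8*sqrt(5)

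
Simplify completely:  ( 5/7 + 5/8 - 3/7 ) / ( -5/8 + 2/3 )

153/7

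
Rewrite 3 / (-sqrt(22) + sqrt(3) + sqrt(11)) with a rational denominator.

(12*sqrt(22) + 21*sqrt(11) + 45*sqrt(3) + 33*sqrt(6))/34

Group as (sqrt(3) + sqrt(11)) - sqrt(22); multiply by (sqrt(3) + sqrt(11)) + sqrt(22), then rationalise the remaining surd.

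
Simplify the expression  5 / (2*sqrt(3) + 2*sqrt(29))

(-5*sqrt(3) + 5*sqrt(29))/52

Multiply numerator and denominator by -2*sqrt(29) + 2*sqrt(3).
Denominator becomes -104; numerator becomes -10*sqrt(29) + 10*sqrt(3).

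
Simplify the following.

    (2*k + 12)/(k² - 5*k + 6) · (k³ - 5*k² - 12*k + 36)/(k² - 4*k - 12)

(2*k² + 18*k + 36)/(k² - k - 6)

Factor: 2*k + 12 = 2·(k + 6);  k² - 5*k + 6 = (k - 2)·(k - 3);  k³ - 5*k² - 12*k + 36 = (k + 3)·(k - 6)·(k - 2);  k² - 4*k - 12 = (k - 6)·(k + 2)
Cancel the common factors (k - 6), (k - 2).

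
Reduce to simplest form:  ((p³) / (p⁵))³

p^(-6)

Inside the bracket: (p^-2)
Raise to the power 3: (p^-6)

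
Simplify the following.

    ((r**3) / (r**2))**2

r**2

Inside the bracket: r**1
Raise to the power 2: r**2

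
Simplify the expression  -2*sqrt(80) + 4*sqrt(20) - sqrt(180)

2*sqrt(80) = 8*sqrt(5); 4*sqrt(20) = 8*sqrt(5); sqrt(180) = 6*sqrt(5)
Combine: (-8 + 8 - 6)·sqrt(5) = -6*sqrt(5)

-6*sqrt(5)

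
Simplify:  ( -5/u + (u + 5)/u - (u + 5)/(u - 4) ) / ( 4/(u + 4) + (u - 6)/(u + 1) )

Numerator: -5/u + (u + 5)/u - (u + 5)/(u - 4) = -9/(u - 4)
Denominator: 4/(u + 4) + (u - 6)/(u + 1) = (u^2 + 2*u - 20)/(u^2 + 5*u + 4)
Divide: (-9/(u - 4)) · ((u^2 + 5*u + 4)/(u^2 + 2*u - 20)) = (-9*u^2 - 45*u - 36)/(u^3 - 2*u^2 - 28*u + 80)

(-9*u^2 - 45*u - 36)/(u^3 - 2*u^2 - 28*u + 80)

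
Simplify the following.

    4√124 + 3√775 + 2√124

4√124 = 8*√31; 3√775 = 15*√31; 2√124 = 4*√31
Combine: (8 + 15 + 4)·√31 = 27*√31

27*√31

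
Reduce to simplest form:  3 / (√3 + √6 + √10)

Group as (√3 + √6) + √10; multiply by (√3 + √6) - √10, then rationalise the remaining surd.

(-36*√5 - 3*√10 + 21*√6 + 39*√3)/71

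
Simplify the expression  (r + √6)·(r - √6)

r² - 6

(r)^2 - (√6)^2 = r² - 6.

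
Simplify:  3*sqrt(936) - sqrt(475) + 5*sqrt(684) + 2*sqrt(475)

3*sqrt(936) = 18*sqrt(26); sqrt(475) = 5*sqrt(19); 5*sqrt(684) = 30*sqrt(19); 2*sqrt(475) = 10*sqrt(19)

18*sqrt(26) + 35*sqrt(19)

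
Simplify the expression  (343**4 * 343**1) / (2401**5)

7**(-5)

343**4 = 7**12; 343**1 = 7**3; 2401**5 = 7**20
Combine exponents: 7**(-5)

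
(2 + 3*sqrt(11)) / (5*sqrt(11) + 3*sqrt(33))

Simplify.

Multiply numerator and denominator by -3*sqrt(33) + 5*sqrt(11).
Denominator becomes -22; numerator becomes -99*sqrt(3) - 6*sqrt(33) + 10*sqrt(11) + 165.

(-165 - 10*sqrt(11) + 6*sqrt(33) + 99*sqrt(3))/22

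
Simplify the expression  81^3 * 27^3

3^21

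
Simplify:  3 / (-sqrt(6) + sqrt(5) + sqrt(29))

(-15*sqrt(5) - sqrt(870) + 14*sqrt(6) + 9*sqrt(29))/34

Group as (sqrt(5) + sqrt(29)) - sqrt(6); multiply by (sqrt(5) + sqrt(29)) + sqrt(6), then rationalise the remaining surd.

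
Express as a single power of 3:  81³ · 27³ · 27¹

81³ = 3^12; 27³ = 3^9; 27¹ = 3^3
Combine exponents: 3^24

3^24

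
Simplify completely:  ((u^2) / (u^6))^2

u^(-8)

Inside the bracket: (u^-4)
Raise to the power 2: (u^-8)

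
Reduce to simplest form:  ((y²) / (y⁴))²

Inside the bracket: (y^-2)
Raise to the power 2: (y^-4)

y^(-4)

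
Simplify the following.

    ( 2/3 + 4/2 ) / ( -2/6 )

Numerator: 2/3 + 4/2 = 8/3
Denominator: -2/6 = -1/3
Divide: (8/3) · (-3) = -8

-8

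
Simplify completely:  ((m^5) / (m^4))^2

m^2

Inside the bracket: m^1
Raise to the power 2: m^2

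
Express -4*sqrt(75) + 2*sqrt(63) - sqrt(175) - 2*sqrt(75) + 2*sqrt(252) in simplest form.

-30*sqrt(3) + 13*sqrt(7)

4*sqrt(75) = 20*sqrt(3); 2*sqrt(63) = 6*sqrt(7); sqrt(175) = 5*sqrt(7); 2*sqrt(75) = 10*sqrt(3); 2*sqrt(252) = 12*sqrt(7)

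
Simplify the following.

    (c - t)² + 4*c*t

Expand the square and combine the 4*c*t term.

(c + t)²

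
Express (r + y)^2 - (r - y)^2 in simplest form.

Only the odd-power cross terms survive.

4*r*y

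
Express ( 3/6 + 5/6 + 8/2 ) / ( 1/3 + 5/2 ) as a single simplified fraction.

Numerator: 3/6 + 5/6 + 8/2 = 16/3
Denominator: 1/3 + 5/2 = 17/6
Divide: (16/3) · (6/17) = 32/17

32/17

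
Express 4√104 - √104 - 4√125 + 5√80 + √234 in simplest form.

4√104 = 8*√26; √104 = 2*√26; 4√125 = 20*√5; 5√80 = 20*√5; √234 = 3*√26

9*√26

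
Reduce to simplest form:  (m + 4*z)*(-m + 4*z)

-m**2 + 16*z**2

(4*z)**2 - (m)**2 = -m**2 + 16*z**2.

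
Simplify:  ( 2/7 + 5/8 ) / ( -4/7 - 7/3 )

Numerator: 2/7 + 5/8 = 51/56
Denominator: -4/7 - 7/3 = -61/21
Divide: (51/56) · (-21/61) = -153/488

-153/488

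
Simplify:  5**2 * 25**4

5**2 = 5**2; 25**4 = 5**8
Combine exponents: 5**10

5**10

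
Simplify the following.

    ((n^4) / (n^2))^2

Inside the bracket: n^2
Raise to the power 2: n^4

n^4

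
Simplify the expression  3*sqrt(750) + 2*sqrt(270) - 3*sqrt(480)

3*sqrt(750) = 15*sqrt(30); 2*sqrt(270) = 6*sqrt(30); 3*sqrt(480) = 12*sqrt(30)
Combine: (15 + 6 - 12)·sqrt(30) = 9*sqrt(30)

9*sqrt(30)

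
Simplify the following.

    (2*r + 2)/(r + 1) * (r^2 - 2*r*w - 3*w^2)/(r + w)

2*r - 6*w

Factor: 2*r + 2 = 2*(r + 1);  r^2 - 2*r*w - 3*w^2 = (r - 3*w)*(r + w)
Cancel the common factors (r + 1), (r + w).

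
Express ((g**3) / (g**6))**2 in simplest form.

Inside the bracket: (g**-3)
Raise to the power 2: (g**-6)

g**(-6)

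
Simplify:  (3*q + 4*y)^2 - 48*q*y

(3*q - 4*y)^2

After expansion: 9*q^2 - 24*q*y + 16*y^2 — a perfect-square trinomial.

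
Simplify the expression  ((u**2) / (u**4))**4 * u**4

u**(-4)

Inside the bracket: (u**-2)
Raise to the power 4: (u**-8)
Multiply by u**4: add exponents.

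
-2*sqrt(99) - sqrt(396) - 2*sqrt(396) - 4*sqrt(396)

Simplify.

2*sqrt(99) = 6*sqrt(11); sqrt(396) = 6*sqrt(11); 2*sqrt(396) = 12*sqrt(11); 4*sqrt(396) = 24*sqrt(11)
Combine: (-6 - 6 - 12 - 24)·sqrt(11) = -48*sqrt(11)

-48*sqrt(11)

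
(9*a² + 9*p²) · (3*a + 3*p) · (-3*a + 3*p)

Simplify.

Pair the conjugate factors: ((3*p)+(3*a))((3*p)-(3*a)) = -9*a² + 9*p², then repeat with the next factor.

-81*a⁴ + 81*p⁴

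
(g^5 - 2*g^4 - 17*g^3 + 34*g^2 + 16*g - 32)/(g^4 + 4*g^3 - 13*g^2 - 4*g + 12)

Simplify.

(g^2 - 16)/(g + 6)

Factor: g^5 - 2*g^4 - 17*g^3 + 34*g^2 + 16*g - 32 = (g - 4)*(g - 1)*(g - 2)*(g + 1)*(g + 4);  g^4 + 4*g^3 - 13*g^2 - 4*g + 12 = (g - 2)*(g + 1)*(g + 6)*(g - 1)
Cancel the common factors (g + 1), (g - 2), (g - 1).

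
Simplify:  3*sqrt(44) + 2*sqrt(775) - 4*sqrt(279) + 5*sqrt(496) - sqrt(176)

3*sqrt(44) = 6*sqrt(11); 2*sqrt(775) = 10*sqrt(31); 4*sqrt(279) = 12*sqrt(31); 5*sqrt(496) = 20*sqrt(31); sqrt(176) = 4*sqrt(11)

2*sqrt(11) + 18*sqrt(31)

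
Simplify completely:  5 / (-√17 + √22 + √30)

Group as (√22 + √30) - √17; multiply by (√22 + √30) + √17, then rationalise the remaining surd.

(-35*√17 + 9*√30 + 25*√22 + 4*√2805)/283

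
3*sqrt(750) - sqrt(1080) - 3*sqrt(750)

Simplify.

3*sqrt(750) = 15*sqrt(30); sqrt(1080) = 6*sqrt(30); 3*sqrt(750) = 15*sqrt(30)
Combine: (15 - 6 - 15)·sqrt(30) = -6*sqrt(30)

-6*sqrt(30)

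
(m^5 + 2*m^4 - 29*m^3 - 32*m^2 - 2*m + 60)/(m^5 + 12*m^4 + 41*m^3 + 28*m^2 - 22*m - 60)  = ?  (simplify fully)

(m - 5)/(m + 5)

Factor: m^5 + 2*m^4 - 29*m^3 - 32*m^2 - 2*m + 60 = (m - 5)*(m^2 + 2*m + 2)*(m + 6)*(m - 1);  m^5 + 12*m^4 + 41*m^3 + 28*m^2 - 22*m - 60 = (m + 5)*(m - 1)*(m^2 + 2*m + 2)*(m + 6)
Cancel the common factors (m^2 + 2*m + 2), (m + 6), (m - 1).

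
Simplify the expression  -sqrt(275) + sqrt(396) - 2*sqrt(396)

sqrt(275) = 5*sqrt(11); sqrt(396) = 6*sqrt(11); 2*sqrt(396) = 12*sqrt(11)
Combine: (-5 + 6 - 12)·sqrt(11) = -11*sqrt(11)

-11*sqrt(11)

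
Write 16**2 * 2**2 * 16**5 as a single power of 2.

16**2 = 2**8; 2**2 = 2**2; 16**5 = 2**20
Combine exponents: 2**30

2**30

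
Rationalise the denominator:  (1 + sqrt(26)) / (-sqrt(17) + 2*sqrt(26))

Multiply numerator and denominator by sqrt(17) + 2*sqrt(26).
Denominator becomes 87; numerator becomes sqrt(17) + 2*sqrt(26) + sqrt(442) + 52.

(sqrt(17) + 2*sqrt(26) + sqrt(442) + 52)/87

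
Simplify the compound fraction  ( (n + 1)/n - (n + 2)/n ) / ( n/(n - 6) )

(-n + 6)/n^2

Numerator: (n + 1)/n - (n + 2)/n = -1/n
Denominator: n/(n - 6) = n/(n - 6)
Divide: (-1/n) · ((n - 6)/n) = (-n + 6)/n^2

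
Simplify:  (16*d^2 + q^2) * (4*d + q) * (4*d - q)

Telescope via difference of squares: ((4*d)+q)((4*d)-q) = 16*d^2 - q^2, then repeat with the next factor.

256*d^4 - q^4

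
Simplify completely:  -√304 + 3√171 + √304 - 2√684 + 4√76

√304 = 4*√19; 3√171 = 9*√19; √304 = 4*√19; 2√684 = 12*√19; 4√76 = 8*√19
Combine: (-4 + 9 + 4 - 12 + 8)·√19 = 5*√19

5*√19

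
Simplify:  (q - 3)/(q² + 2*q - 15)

1/(q + 5)

Factor: q² + 2*q - 15 = (q - 3)·(q + 5)
Cancel the common factor (q - 3).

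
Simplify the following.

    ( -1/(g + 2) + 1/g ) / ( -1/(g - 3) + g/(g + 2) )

Numerator: -1/(g + 2) + 1/g = 2/(g² + 2*g)
Denominator: -1/(g - 3) + g/(g + 2) = (g² - 4*g - 2)/(g² - g - 6)
Divide: (2/(g² + 2*g)) · ((g² - g - 6)/(g² - 4*g - 2)) = (2*g - 6)/(g³ - 4*g² - 2*g)

(2*g - 6)/(g³ - 4*g² - 2*g)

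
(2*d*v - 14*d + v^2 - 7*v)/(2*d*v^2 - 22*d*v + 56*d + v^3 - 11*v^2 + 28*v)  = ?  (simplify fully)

1/(v - 4)

Factor: 2*d*v - 14*d + v^2 - 7*v = (v - 7)*(2*d + v);  2*d*v^2 - 22*d*v + 56*d + v^3 - 11*v^2 + 28*v = (v - 7)*(2*d + v)*(v - 4)
Cancel the common factors (v - 7), (2*d + v).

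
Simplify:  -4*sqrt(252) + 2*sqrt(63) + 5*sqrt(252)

12*sqrt(7)

4*sqrt(252) = 24*sqrt(7); 2*sqrt(63) = 6*sqrt(7); 5*sqrt(252) = 30*sqrt(7)
Combine: (-24 + 6 + 30)·sqrt(7) = 12*sqrt(7)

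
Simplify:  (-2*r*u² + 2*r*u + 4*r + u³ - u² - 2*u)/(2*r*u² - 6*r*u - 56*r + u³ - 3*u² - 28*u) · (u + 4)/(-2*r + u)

Factor: -2*r*u² + 2*r*u + 4*r + u³ - u² - 2*u = (u - 2)·(-2*r + u)·(u + 1);  2*r*u² - 6*r*u - 56*r + u³ - 3*u² - 28*u = (u - 7)·(2*r + u)·(u + 4)
Cancel the common factors (u + 4), (-2*r + u).

(u² - u - 2)/(2*r*u - 14*r + u² - 7*u)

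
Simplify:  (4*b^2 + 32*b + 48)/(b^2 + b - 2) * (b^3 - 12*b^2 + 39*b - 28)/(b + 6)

4*b^2 - 44*b + 112

Factor: 4*b^2 + 32*b + 48 = 4*(b + 2)*(b + 6);  b^2 + b - 2 = (b + 2)*(b - 1);  b^3 - 12*b^2 + 39*b - 28 = (b - 7)*(b - 1)*(b - 4)
Cancel the common factors (b + 2), (b + 6), (b - 1).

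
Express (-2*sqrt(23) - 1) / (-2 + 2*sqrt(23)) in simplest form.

(-47 - 3*sqrt(23))/44

Multiply numerator and denominator by -2*sqrt(23) - 2.
Denominator becomes -88; numerator becomes 6*sqrt(23) + 94.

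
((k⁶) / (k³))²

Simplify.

k⁶

Inside the bracket: k³
Raise to the power 2: k⁶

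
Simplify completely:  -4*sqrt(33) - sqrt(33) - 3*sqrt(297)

-14*sqrt(33)

4*sqrt(33) = 4*sqrt(33); sqrt(33) = sqrt(33); 3*sqrt(297) = 9*sqrt(33)
Combine: (-4 - 1 - 9)·sqrt(33) = -14*sqrt(33)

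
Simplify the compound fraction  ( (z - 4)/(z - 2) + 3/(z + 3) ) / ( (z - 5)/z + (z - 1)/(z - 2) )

(z^3 + 2*z^2 - 18*z)/(2*z^3 - 2*z^2 - 14*z + 30)

Numerator: (z - 4)/(z - 2) + 3/(z + 3) = (z^2 + 2*z - 18)/(z^2 + z - 6)
Denominator: (z - 5)/z + (z - 1)/(z - 2) = (2*z^2 - 8*z + 10)/(z^2 - 2*z)
Divide: ((z^2 + 2*z - 18)/(z^2 + z - 6)) · ((z^2 - 2*z)/(2*z^2 - 8*z + 10)) = (z^3 + 2*z^2 - 18*z)/(2*z^3 - 2*z^2 - 14*z + 30)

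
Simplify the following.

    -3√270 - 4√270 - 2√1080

-33*√30

3√270 = 9*√30; 4√270 = 12*√30; 2√1080 = 12*√30
Combine: (-9 - 12 - 12)·√30 = -33*√30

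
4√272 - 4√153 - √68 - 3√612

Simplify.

-16*√17

4√272 = 16*√17; 4√153 = 12*√17; √68 = 2*√17; 3√612 = 18*√17
Combine: (16 - 12 - 2 - 18)·√17 = -16*√17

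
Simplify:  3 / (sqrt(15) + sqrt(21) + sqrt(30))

(-5*sqrt(42) + sqrt(30) + 4*sqrt(21) + 6*sqrt(15))/68

Group as (sqrt(21) + sqrt(30)) + sqrt(15); multiply by (sqrt(21) + sqrt(30)) - sqrt(15), then rationalise the remaining surd.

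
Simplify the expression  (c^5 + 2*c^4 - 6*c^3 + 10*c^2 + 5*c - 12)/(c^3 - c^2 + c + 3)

Factor: c^5 + 2*c^4 - 6*c^3 + 10*c^2 + 5*c - 12 = (c^2 - 2*c + 3)*(c - 1)*(c + 1)*(c + 4);  c^3 - c^2 + c + 3 = (c + 1)*(c^2 - 2*c + 3)
Cancel the common factors (c^2 - 2*c + 3), (c + 1).

c^2 + 3*c - 4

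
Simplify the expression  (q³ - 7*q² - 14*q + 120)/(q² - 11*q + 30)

q + 4

Factor: q³ - 7*q² - 14*q + 120 = (q - 6)·(q - 5)·(q + 4);  q² - 11*q + 30 = (q - 6)·(q - 5)
Cancel the common factors (q - 5), (q - 6).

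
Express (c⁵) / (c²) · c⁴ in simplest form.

c⁷

Quotient: c³
Multiply by c⁴: add exponents.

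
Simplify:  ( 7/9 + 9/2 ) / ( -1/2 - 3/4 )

Numerator: 7/9 + 9/2 = 95/18
Denominator: -1/2 - 3/4 = -5/4
Divide: (95/18) · (-4/5) = -38/9

-38/9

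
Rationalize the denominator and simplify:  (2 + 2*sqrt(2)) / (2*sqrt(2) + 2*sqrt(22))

(-2 - sqrt(2) + sqrt(22) + 2*sqrt(11))/20

Multiply numerator and denominator by -2*sqrt(22) + 2*sqrt(2).
Denominator becomes -80; numerator becomes -8*sqrt(11) - 4*sqrt(22) + 4*sqrt(2) + 8.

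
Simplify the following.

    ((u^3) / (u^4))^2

u^(-2)

Inside the bracket: (u^-1)
Raise to the power 2: (u^-2)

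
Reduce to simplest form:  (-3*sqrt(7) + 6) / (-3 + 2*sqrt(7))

Multiply numerator and denominator by -2*sqrt(7) - 3.
Denominator becomes -19; numerator becomes -3*sqrt(7) + 24.

(-24 + 3*sqrt(7))/19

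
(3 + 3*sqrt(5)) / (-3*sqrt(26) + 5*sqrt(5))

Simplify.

(-9*sqrt(130) - 75 - 9*sqrt(26) - 15*sqrt(5))/109

Multiply numerator and denominator by 5*sqrt(5) + 3*sqrt(26).
Denominator becomes -109; numerator becomes 15*sqrt(5) + 9*sqrt(26) + 75 + 9*sqrt(130).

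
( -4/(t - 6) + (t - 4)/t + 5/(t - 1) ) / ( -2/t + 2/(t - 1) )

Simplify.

(t^3 - 10*t^2 + 8*t - 24)/(2*t - 12)

Numerator: -4/(t - 6) + (t - 4)/t + 5/(t - 1) = (t^3 - 10*t^2 + 8*t - 24)/(t^3 - 7*t^2 + 6*t)
Denominator: -2/t + 2/(t - 1) = 2/(t^2 - t)
Divide: ((t^3 - 10*t^2 + 8*t - 24)/(t^3 - 7*t^2 + 6*t)) · (t^2/2 - t/2) = (t^3 - 10*t^2 + 8*t - 24)/(2*t - 12)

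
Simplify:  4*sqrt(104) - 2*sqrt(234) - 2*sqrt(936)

-10*sqrt(26)

4*sqrt(104) = 8*sqrt(26); 2*sqrt(234) = 6*sqrt(26); 2*sqrt(936) = 12*sqrt(26)
Combine: (8 - 6 - 12)·sqrt(26) = -10*sqrt(26)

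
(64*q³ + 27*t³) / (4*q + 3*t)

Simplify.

(4*q)^3 + (3*t)^3 = (4*q + 3*t)(16*q² - 12*q*t + 9*t²).

16*q² - 12*q*t + 9*t²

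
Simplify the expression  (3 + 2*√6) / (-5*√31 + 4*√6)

(-10*√186 - 15*√31 - 48 - 12*√6)/679

Multiply numerator and denominator by 4*√6 + 5*√31.
Denominator becomes -679; numerator becomes 12*√6 + 48 + 15*√31 + 10*√186.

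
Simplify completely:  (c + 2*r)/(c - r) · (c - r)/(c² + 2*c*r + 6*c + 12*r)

1/(c + 6)

Factor: c² + 2*c*r + 6*c + 12*r = (c + 6)·(c + 2*r)
Cancel the common factors (c - r), (c + 2*r).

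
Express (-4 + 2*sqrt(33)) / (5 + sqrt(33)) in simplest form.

Multiply numerator and denominator by -sqrt(33) + 5.
Denominator becomes -8; numerator becomes -86 + 14*sqrt(33).

(-7*sqrt(33) + 43)/4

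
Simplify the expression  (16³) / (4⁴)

2^4

16³ = 2^12; 4⁴ = 2^8
Combine exponents: 2^4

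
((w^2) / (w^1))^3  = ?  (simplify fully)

Inside the bracket: w^1
Raise to the power 3: w^3

w^3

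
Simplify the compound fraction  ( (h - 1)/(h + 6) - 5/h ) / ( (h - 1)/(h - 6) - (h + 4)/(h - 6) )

(-h^3 + 12*h^2 - 6*h - 180)/(5*h^2 + 30*h)

Numerator: (h - 1)/(h + 6) - 5/h = (h^2 - 6*h - 30)/(h^2 + 6*h)
Denominator: (h - 1)/(h - 6) - (h + 4)/(h - 6) = -5/(h - 6)
Divide: ((h^2 - 6*h - 30)/(h^2 + 6*h)) · (-h/5 + 6/5) = (-h^3 + 12*h^2 - 6*h - 180)/(5*h^2 + 30*h)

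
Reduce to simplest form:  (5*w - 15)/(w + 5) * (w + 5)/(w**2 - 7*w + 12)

5/(w - 4)

Factor: 5*w - 15 = 5*(w - 3);  w**2 - 7*w + 12 = (w - 4)*(w - 3)
Cancel the common factors (w + 5), (w - 3).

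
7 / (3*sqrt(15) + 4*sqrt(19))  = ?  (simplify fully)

Multiply numerator and denominator by -4*sqrt(19) + 3*sqrt(15).
Denominator becomes -169; numerator becomes -28*sqrt(19) + 21*sqrt(15).

(-21*sqrt(15) + 28*sqrt(19))/169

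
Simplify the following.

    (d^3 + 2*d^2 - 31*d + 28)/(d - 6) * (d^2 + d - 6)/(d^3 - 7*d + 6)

(d^2 + 3*d - 28)/(d - 6)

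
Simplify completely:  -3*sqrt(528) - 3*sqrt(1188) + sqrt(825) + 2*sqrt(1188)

3*sqrt(528) = 12*sqrt(33); 3*sqrt(1188) = 18*sqrt(33); sqrt(825) = 5*sqrt(33); 2*sqrt(1188) = 12*sqrt(33)
Combine: (-12 - 18 + 5 + 12)·sqrt(33) = -13*sqrt(33)

-13*sqrt(33)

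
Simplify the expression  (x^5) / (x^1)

Quotient: x^4

x^4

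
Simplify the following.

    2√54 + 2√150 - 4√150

-4*√6

2√54 = 6*√6; 2√150 = 10*√6; 4√150 = 20*√6
Combine: (6 + 10 - 20)·√6 = -4*√6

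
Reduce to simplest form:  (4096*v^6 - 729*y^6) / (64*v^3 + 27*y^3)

64*v^3 - 27*y^3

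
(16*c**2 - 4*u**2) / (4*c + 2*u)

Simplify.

Factor (4*c)**2 - (2*u)**2 and cancel (4*c + 2*u).

4*c - 2*u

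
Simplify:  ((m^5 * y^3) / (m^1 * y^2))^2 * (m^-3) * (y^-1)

Inside the bracket: m^4 * y^1
Raise to the power 2: m^8 * y^2
Multiply by (m^-3) * (y^-1): add exponents.

m^5*y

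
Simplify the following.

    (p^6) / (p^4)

Quotient: p^2

p^2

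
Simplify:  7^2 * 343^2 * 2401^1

7^2 = 7^2; 343^2 = 7^6; 2401^1 = 7^4
Combine exponents: 7^12

7^12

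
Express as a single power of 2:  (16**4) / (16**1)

16**4 = 2**16; 16**1 = 2**4
Combine exponents: 2**12

2**12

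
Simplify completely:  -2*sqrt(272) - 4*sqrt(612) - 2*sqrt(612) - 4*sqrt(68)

2*sqrt(272) = 8*sqrt(17); 4*sqrt(612) = 24*sqrt(17); 2*sqrt(612) = 12*sqrt(17); 4*sqrt(68) = 8*sqrt(17)
Combine: (-8 - 24 - 12 - 8)·sqrt(17) = -52*sqrt(17)

-52*sqrt(17)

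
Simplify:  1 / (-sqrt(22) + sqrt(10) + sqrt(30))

(-9*sqrt(22) + sqrt(30) + 21*sqrt(10) + 10*sqrt(66))/438

Group as (sqrt(10) + sqrt(30)) - sqrt(22); multiply by (sqrt(10) + sqrt(30)) + sqrt(22), then rationalise the remaining surd.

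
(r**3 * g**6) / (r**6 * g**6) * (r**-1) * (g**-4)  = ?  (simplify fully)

1/(g**4*r**4)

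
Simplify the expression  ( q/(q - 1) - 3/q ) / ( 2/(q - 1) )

Numerator: q/(q - 1) - 3/q = (q**2 - 3*q + 3)/(q**2 - q)
Denominator: 2/(q - 1) = 2/(q - 1)
Divide: ((q**2 - 3*q + 3)/(q**2 - q)) · (q/2 - 1/2) = (q**2 - 3*q + 3)/(2*q)

(q**2 - 3*q + 3)/(2*q)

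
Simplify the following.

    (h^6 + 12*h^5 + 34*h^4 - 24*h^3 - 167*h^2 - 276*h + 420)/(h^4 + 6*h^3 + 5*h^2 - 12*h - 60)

h^2 + 6*h - 7

Factor: h^6 + 12*h^5 + 34*h^4 - 24*h^3 - 167*h^2 - 276*h + 420 = (h + 7)*(h + 5)*(h^2 + 3*h + 6)*(h - 2)*(h - 1);  h^4 + 6*h^3 + 5*h^2 - 12*h - 60 = (h^2 + 3*h + 6)*(h - 2)*(h + 5)
Cancel the common factors (h^2 + 3*h + 6), (h - 2), (h + 5).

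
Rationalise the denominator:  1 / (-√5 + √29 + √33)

(-57*√5 + √33 + 9*√29 + 2*√4785)/579

Group as (√29 + √33) - √5; multiply by (√29 + √33) + √5, then rationalise the remaining surd.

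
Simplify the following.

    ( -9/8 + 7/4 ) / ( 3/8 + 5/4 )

Numerator: -9/8 + 7/4 = 5/8
Denominator: 3/8 + 5/4 = 13/8
Divide: (5/8) · (8/13) = 5/13

5/13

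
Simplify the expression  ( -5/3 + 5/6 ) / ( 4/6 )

Numerator: -5/3 + 5/6 = -5/6
Denominator: 4/6 = 2/3
Divide: (-5/6) · (3/2) = -5/4

-5/4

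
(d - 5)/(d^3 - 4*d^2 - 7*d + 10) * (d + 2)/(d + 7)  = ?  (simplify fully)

1/(d^2 + 6*d - 7)

Factor: d^3 - 4*d^2 - 7*d + 10 = (d + 2)*(d - 1)*(d - 5)
Cancel the common factors (d - 5), (d + 2).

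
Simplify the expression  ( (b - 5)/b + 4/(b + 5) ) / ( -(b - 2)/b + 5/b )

Numerator: (b - 5)/b + 4/(b + 5) = (b² + 4*b - 25)/(b² + 5*b)
Denominator: -(b - 2)/b + 5/b = (-b + 7)/b
Divide: ((b² + 4*b - 25)/(b² + 5*b)) · (b/(-b + 7)) = (-b² - 4*b + 25)/(b² - 2*b - 35)

(-b² - 4*b + 25)/(b² - 2*b - 35)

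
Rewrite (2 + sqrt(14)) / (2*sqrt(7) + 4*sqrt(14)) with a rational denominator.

(-7*sqrt(2) - 2*sqrt(7) + 4*sqrt(14) + 28)/98

Multiply numerator and denominator by -2*sqrt(7) + 4*sqrt(14).
Denominator becomes 196; numerator becomes -14*sqrt(2) - 4*sqrt(7) + 8*sqrt(14) + 56.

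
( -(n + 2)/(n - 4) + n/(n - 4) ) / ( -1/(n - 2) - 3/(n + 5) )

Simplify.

(2*n^2 + 6*n - 20)/(4*n^2 - 17*n + 4)

Numerator: -(n + 2)/(n - 4) + n/(n - 4) = -2/(n - 4)
Denominator: -1/(n - 2) - 3/(n + 5) = (-4*n + 1)/(n^2 + 3*n - 10)
Divide: (-2/(n - 4)) · ((n^2 + 3*n - 10)/(-4*n + 1)) = (2*n^2 + 6*n - 20)/(4*n^2 - 17*n + 4)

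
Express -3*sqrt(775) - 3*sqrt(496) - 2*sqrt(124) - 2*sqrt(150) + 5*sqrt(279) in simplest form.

-16*sqrt(31) - 10*sqrt(6)

3*sqrt(775) = 15*sqrt(31); 3*sqrt(496) = 12*sqrt(31); 2*sqrt(124) = 4*sqrt(31); 2*sqrt(150) = 10*sqrt(6); 5*sqrt(279) = 15*sqrt(31)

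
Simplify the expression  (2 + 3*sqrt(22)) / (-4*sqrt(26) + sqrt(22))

(-12*sqrt(143) - 33 - 4*sqrt(26) - sqrt(22))/197

Multiply numerator and denominator by sqrt(22) + 4*sqrt(26).
Denominator becomes -394; numerator becomes 2*sqrt(22) + 8*sqrt(26) + 66 + 24*sqrt(143).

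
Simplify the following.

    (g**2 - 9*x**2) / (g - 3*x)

g + 3*x

Factor g**2 - (3*x)**2 and cancel (g - 3*x).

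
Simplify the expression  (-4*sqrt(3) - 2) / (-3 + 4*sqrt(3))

(-54 - 20*sqrt(3))/39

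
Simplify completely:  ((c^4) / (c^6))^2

c^(-4)

Inside the bracket: (c^-2)
Raise to the power 2: (c^-4)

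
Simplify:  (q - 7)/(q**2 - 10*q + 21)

1/(q - 3)

Factor: q**2 - 10*q + 21 = (q - 3)*(q - 7)
Cancel the common factor (q - 7).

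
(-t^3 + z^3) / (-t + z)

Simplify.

Factor as (a-b)(a^2+ab+b^2) with a=z, b=t.

t^2 + t*z + z^2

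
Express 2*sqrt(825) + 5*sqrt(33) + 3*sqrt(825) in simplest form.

30*sqrt(33)

2*sqrt(825) = 10*sqrt(33); 5*sqrt(33) = 5*sqrt(33); 3*sqrt(825) = 15*sqrt(33)
Combine: (10 + 5 + 15)·sqrt(33) = 30*sqrt(33)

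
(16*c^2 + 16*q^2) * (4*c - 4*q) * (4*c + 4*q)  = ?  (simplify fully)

256*c^4 - 256*q^4

((4*c)+(4*q))((4*c)-(4*q)) = 16*c^2 - 16*q^2; continue pairing.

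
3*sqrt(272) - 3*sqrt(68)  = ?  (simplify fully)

6*sqrt(17)

3*sqrt(272) = 12*sqrt(17); 3*sqrt(68) = 6*sqrt(17)
Combine: (12 - 6)·sqrt(17) = 6*sqrt(17)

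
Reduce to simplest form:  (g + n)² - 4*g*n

(g - n)²

Expand the square and combine the 4*g*n term.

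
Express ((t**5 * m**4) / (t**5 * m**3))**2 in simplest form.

m**2

Inside the bracket: m**1
Raise to the power 2: m**2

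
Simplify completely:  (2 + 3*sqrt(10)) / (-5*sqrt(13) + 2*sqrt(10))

(-15*sqrt(130) - 60 - 10*sqrt(13) - 4*sqrt(10))/285

Multiply numerator and denominator by 2*sqrt(10) + 5*sqrt(13).
Denominator becomes -285; numerator becomes 4*sqrt(10) + 10*sqrt(13) + 60 + 15*sqrt(130).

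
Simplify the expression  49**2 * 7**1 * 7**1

49**2 = 7**4; 7**1 = 7**1; 7**1 = 7**1
Combine exponents: 7**6

7**6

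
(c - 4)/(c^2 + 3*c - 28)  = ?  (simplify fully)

1/(c + 7)

Factor: c^2 + 3*c - 28 = (c - 4)*(c + 7)
Cancel the common factor (c - 4).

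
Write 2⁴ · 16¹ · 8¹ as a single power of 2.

2⁴ = 2^4; 16¹ = 2^4; 8¹ = 2^3
Combine exponents: 2^11

2^11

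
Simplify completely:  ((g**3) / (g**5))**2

g**(-4)

Inside the bracket: (g**-2)
Raise to the power 2: (g**-4)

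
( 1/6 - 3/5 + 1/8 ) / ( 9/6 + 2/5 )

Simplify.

Numerator: 1/6 - 3/5 + 1/8 = -37/120
Denominator: 9/6 + 2/5 = 19/10
Divide: (-37/120) · (10/19) = -37/228

-37/228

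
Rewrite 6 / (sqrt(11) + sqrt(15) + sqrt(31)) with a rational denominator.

(-12*sqrt(5115) - 30*sqrt(31) + 162*sqrt(15) + 210*sqrt(11))/635

Group as (sqrt(11) + sqrt(31)) + sqrt(15); multiply by (sqrt(11) + sqrt(31)) - sqrt(15), then rationalise the remaining surd.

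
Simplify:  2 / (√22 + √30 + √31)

Group as (√30 + √31) + √22; multiply by (√30 + √31) - √22, then rationalise the remaining surd.

(-8*√5115 + 42*√31 + 46*√30 + 78*√22)/2199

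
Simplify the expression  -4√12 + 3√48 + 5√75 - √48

4√12 = 8*√3; 3√48 = 12*√3; 5√75 = 25*√3; √48 = 4*√3
Combine: (-8 + 12 + 25 - 4)·√3 = 25*√3

25*√3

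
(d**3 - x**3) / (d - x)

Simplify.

Factor as (a-b)(a**2+ab+b**2) with a=d, b=x.

d**2 + d*x + x**2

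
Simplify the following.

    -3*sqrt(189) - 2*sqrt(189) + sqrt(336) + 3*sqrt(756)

3*sqrt(189) = 9*sqrt(21); 2*sqrt(189) = 6*sqrt(21); sqrt(336) = 4*sqrt(21); 3*sqrt(756) = 18*sqrt(21)
Combine: (-9 - 6 + 4 + 18)·sqrt(21) = 7*sqrt(21)

7*sqrt(21)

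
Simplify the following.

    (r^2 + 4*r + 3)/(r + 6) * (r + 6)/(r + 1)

Factor: r^2 + 4*r + 3 = (r + 1)*(r + 3)
Cancel the common factors (r + 6), (r + 1).

r + 3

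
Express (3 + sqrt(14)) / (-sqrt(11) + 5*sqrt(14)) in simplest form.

Multiply numerator and denominator by sqrt(11) + 5*sqrt(14).
Denominator becomes 339; numerator becomes 3*sqrt(11) + sqrt(154) + 15*sqrt(14) + 70.

(3*sqrt(11) + sqrt(154) + 15*sqrt(14) + 70)/339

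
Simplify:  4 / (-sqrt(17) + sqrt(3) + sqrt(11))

(12*sqrt(17) + 36*sqrt(11) + 100*sqrt(3) + 8*sqrt(561))/123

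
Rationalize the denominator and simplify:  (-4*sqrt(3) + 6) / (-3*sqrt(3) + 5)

Multiply numerator and denominator by 5 + 3*sqrt(3).
Denominator becomes -2; numerator becomes -6 - 2*sqrt(3).

sqrt(3) + 3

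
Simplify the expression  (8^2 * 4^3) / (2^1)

2^11

8^2 = 2^6; 4^3 = 2^6; 2^1 = 2^1
Combine exponents: 2^11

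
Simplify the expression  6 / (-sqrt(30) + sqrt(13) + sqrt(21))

(-6*sqrt(30) + 33*sqrt(21) + 57*sqrt(13) + 9*sqrt(910))/269

Group as (sqrt(13) + sqrt(21)) - sqrt(30); multiply by (sqrt(13) + sqrt(21)) + sqrt(30), then rationalise the remaining surd.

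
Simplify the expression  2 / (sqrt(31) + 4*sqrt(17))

Multiply numerator and denominator by -sqrt(31) + 4*sqrt(17).
Denominator becomes 241; numerator becomes -2*sqrt(31) + 8*sqrt(17).

(-2*sqrt(31) + 8*sqrt(17))/241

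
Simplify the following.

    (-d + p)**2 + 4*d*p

(d + p)**2

Expand the square and combine the 4*d*p term.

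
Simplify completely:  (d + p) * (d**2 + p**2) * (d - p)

Telescope via difference of squares: (d+p)(d-p) = d**2 - p**2, then repeat with the next factor.

d**4 - p**4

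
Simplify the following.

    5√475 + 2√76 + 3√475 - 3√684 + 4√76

5√475 = 25*√19; 2√76 = 4*√19; 3√475 = 15*√19; 3√684 = 18*√19; 4√76 = 8*√19
Combine: (25 + 4 + 15 - 18 + 8)·√19 = 34*√19

34*√19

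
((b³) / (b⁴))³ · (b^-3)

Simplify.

Inside the bracket: (b^-1)
Raise to the power 3: (b^-3)
Multiply by (b^-3): add exponents.

b^(-6)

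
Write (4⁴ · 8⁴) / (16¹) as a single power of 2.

4⁴ = 2^8; 8⁴ = 2^12; 16¹ = 2^4
Combine exponents: 2^16

2^16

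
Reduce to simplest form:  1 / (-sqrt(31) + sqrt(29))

(-sqrt(31) - sqrt(29))/2

Multiply numerator and denominator by sqrt(29) + sqrt(31).
Denominator becomes -2; numerator becomes sqrt(29) + sqrt(31).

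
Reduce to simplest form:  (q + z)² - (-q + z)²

4*q*z

Only the odd-power cross terms survive.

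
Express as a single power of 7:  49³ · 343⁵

49³ = 7^6; 343⁵ = 7^15
Combine exponents: 7^21

7^21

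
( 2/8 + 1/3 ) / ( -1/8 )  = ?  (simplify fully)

Numerator: 2/8 + 1/3 = 7/12
Denominator: -1/8 = -1/8
Divide: (7/12) · (-8) = -14/3

-14/3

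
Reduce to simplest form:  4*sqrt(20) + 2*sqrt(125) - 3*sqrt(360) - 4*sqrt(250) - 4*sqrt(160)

-54*sqrt(10) + 18*sqrt(5)

4*sqrt(20) = 8*sqrt(5); 2*sqrt(125) = 10*sqrt(5); 3*sqrt(360) = 18*sqrt(10); 4*sqrt(250) = 20*sqrt(10); 4*sqrt(160) = 16*sqrt(10)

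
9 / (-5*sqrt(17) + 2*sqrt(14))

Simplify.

Multiply numerator and denominator by 2*sqrt(14) + 5*sqrt(17).
Denominator becomes -369; numerator becomes 18*sqrt(14) + 45*sqrt(17).

(-5*sqrt(17) - 2*sqrt(14))/41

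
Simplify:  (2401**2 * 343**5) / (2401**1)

2401**2 = 7**8; 343**5 = 7**15; 2401**1 = 7**4
Combine exponents: 7**19

7**19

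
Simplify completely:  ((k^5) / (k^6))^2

k^(-2)

Inside the bracket: (k^-1)
Raise to the power 2: (k^-2)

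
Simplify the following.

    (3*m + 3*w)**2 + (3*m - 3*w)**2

Write as f((3*m),(3*w)) + f((3*m),-(3*w)) and expand.

18*m**2 + 18*w**2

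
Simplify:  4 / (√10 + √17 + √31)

(-√5270 - 2*√31 + 12*√17 + 19*√10)/83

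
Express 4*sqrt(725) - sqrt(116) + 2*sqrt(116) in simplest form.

4*sqrt(725) = 20*sqrt(29); sqrt(116) = 2*sqrt(29); 2*sqrt(116) = 4*sqrt(29)
Combine: (20 - 2 + 4)·sqrt(29) = 22*sqrt(29)

22*sqrt(29)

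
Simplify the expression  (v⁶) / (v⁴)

Quotient: v²

v²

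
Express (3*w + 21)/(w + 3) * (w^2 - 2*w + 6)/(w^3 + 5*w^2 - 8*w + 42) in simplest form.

3/(w + 3)

Factor: 3*w + 21 = 3*(w + 7);  w^3 + 5*w^2 - 8*w + 42 = (w + 7)*(w^2 - 2*w + 6)
Cancel the common factors (w^2 - 2*w + 6), (w + 7).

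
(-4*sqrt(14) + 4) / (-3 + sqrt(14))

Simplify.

Multiply numerator and denominator by -sqrt(14) - 3.
Denominator becomes -5; numerator becomes 8*sqrt(14) + 44.

(-44 - 8*sqrt(14))/5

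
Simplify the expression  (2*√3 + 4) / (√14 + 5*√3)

(-4*√14 - 2*√42 + 30 + 20*√3)/61

Multiply numerator and denominator by -√14 + 5*√3.
Denominator becomes 61; numerator becomes -4*√14 - 2*√42 + 30 + 20*√3.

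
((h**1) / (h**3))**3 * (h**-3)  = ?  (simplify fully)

h**(-9)

Inside the bracket: (h**-2)
Raise to the power 3: (h**-6)
Multiply by (h**-3): add exponents.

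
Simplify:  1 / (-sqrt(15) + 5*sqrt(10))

(sqrt(15) + 5*sqrt(10))/235

Multiply numerator and denominator by sqrt(15) + 5*sqrt(10).
Denominator becomes 235; numerator becomes sqrt(15) + 5*sqrt(10).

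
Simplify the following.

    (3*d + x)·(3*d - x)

9*d² - x²

Product of conjugates: (P+Q)(P-Q) = P^2 - Q^2.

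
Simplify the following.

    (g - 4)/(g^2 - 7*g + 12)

Factor: g^2 - 7*g + 12 = (g - 4)*(g - 3)
Cancel the common factor (g - 4).

1/(g - 3)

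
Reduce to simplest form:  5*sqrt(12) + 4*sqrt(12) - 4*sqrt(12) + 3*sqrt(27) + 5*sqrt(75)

44*sqrt(3)

5*sqrt(12) = 10*sqrt(3); 4*sqrt(12) = 8*sqrt(3); 4*sqrt(12) = 8*sqrt(3); 3*sqrt(27) = 9*sqrt(3); 5*sqrt(75) = 25*sqrt(3)
Combine: (10 + 8 - 8 + 9 + 25)·sqrt(3) = 44*sqrt(3)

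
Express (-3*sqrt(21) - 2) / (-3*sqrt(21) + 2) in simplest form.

(12*sqrt(21) + 193)/185

Multiply numerator and denominator by 2 + 3*sqrt(21).
Denominator becomes -185; numerator becomes -193 - 12*sqrt(21).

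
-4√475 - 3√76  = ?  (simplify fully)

-26*√19

4√475 = 20*√19; 3√76 = 6*√19
Combine: (-20 - 6)·√19 = -26*√19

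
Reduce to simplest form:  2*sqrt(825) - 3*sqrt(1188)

2*sqrt(825) = 10*sqrt(33); 3*sqrt(1188) = 18*sqrt(33)
Combine: (10 - 18)·sqrt(33) = -8*sqrt(33)

-8*sqrt(33)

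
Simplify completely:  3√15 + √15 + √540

3√15 = 3*√15; √15 = √15; √540 = 6*√15
Combine: (3 + 1 + 6)·√15 = 10*√15

10*√15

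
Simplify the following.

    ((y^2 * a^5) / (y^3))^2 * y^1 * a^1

a^11/y

Inside the bracket: (y^-1) * a^5
Raise to the power 2: (y^-2) * a^10
Multiply by y^1 * a^1: add exponents.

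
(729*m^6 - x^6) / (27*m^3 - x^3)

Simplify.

Factor (3*m)^6 - x^6 and cancel (27*m^3 - x^3).

27*m^3 + x^3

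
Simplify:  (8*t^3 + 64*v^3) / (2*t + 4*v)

4*t^2 - 8*t*v + 16*v^2

(2*t)^3 + (4*v)^3 = (2*t + 4*v)(4*t^2 - 8*t*v + 16*v^2).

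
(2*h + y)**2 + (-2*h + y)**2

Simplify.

Write as f(y,(2*h)) + f(y,-(2*h)) and expand.

8*h**2 + 2*y**2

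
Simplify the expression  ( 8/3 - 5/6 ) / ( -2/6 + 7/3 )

11/12

Numerator: 8/3 - 5/6 = 11/6
Denominator: -2/6 + 7/3 = 2
Divide: (11/6) · (1/2) = 11/12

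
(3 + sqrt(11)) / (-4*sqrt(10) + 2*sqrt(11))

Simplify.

(-2*sqrt(110) - 6*sqrt(10) - 11 - 3*sqrt(11))/58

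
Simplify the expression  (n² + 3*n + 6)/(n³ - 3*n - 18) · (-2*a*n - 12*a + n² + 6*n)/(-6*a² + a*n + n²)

Factor: n³ - 3*n - 18 = (n - 3)·(n² + 3*n + 6);  -2*a*n - 12*a + n² + 6*n = (n + 6)·(-2*a + n);  -6*a² + a*n + n² = (3*a + n)·(-2*a + n)
Cancel the common factors (n² + 3*n + 6), (-2*a + n).

(n + 6)/(3*a*n - 9*a + n² - 3*n)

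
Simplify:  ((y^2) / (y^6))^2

y^(-8)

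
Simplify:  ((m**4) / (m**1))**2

Inside the bracket: m**3
Raise to the power 2: m**6

m**6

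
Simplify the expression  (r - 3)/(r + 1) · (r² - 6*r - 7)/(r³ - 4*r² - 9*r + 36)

(r - 7)/(r² - r - 12)

Factor: r² - 6*r - 7 = (r + 1)·(r - 7);  r³ - 4*r² - 9*r + 36 = (r - 4)·(r - 3)·(r + 3)
Cancel the common factors (r - 3), (r + 1).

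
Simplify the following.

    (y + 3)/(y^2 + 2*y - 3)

1/(y - 1)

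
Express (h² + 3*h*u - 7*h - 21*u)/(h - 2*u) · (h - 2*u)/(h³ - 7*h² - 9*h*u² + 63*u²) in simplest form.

Factor: h² + 3*h*u - 7*h - 21*u = (h - 7)·(h + 3*u);  h³ - 7*h² - 9*h*u² + 63*u² = (h - 3*u)·(h - 7)·(h + 3*u)
Cancel the common factors (h - 7), (h + 3*u), (h - 2*u).

-1/(-h + 3*u)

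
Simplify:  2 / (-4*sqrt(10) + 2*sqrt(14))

(-2*sqrt(10) - sqrt(14))/26

Multiply numerator and denominator by 2*sqrt(14) + 4*sqrt(10).
Denominator becomes -104; numerator becomes 4*sqrt(14) + 8*sqrt(10).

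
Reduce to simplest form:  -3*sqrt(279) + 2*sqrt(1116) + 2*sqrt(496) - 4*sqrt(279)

3*sqrt(279) = 9*sqrt(31); 2*sqrt(1116) = 12*sqrt(31); 2*sqrt(496) = 8*sqrt(31); 4*sqrt(279) = 12*sqrt(31)
Combine: (-9 + 12 + 8 - 12)·sqrt(31) = -sqrt(31)

-sqrt(31)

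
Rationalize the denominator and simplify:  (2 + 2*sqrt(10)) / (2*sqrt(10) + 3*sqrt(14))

(-20 - 2*sqrt(10) + 3*sqrt(14) + 6*sqrt(35))/43

Multiply numerator and denominator by -3*sqrt(14) + 2*sqrt(10).
Denominator becomes -86; numerator becomes -12*sqrt(35) - 6*sqrt(14) + 4*sqrt(10) + 40.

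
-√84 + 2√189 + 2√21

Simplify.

6*√21

√84 = 2*√21; 2√189 = 6*√21; 2√21 = 2*√21
Combine: (-2 + 6 + 2)·√21 = 6*√21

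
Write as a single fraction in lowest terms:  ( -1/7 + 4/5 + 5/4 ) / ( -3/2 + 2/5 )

-267/154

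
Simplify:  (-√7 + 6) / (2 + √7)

Multiply numerator and denominator by -√7 + 2.
Denominator becomes -3; numerator becomes -8*√7 + 19.

(-19 + 8*√7)/3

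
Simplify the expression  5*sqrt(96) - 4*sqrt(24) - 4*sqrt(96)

-4*sqrt(6)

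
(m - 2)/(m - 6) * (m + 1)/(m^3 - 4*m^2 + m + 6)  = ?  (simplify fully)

1/(m^2 - 9*m + 18)

Factor: m^3 - 4*m^2 + m + 6 = (m + 1)*(m - 2)*(m - 3)
Cancel the common factors (m - 2), (m + 1).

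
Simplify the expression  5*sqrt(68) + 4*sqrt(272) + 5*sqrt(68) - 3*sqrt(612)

18*sqrt(17)

5*sqrt(68) = 10*sqrt(17); 4*sqrt(272) = 16*sqrt(17); 5*sqrt(68) = 10*sqrt(17); 3*sqrt(612) = 18*sqrt(17)
Combine: (10 + 16 + 10 - 18)·sqrt(17) = 18*sqrt(17)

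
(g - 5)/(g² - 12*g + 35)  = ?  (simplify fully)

1/(g - 7)

Factor: g² - 12*g + 35 = (g - 7)·(g - 5)
Cancel the common factor (g - 5).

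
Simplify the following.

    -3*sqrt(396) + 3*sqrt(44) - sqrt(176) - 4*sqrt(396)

-40*sqrt(11)

3*sqrt(396) = 18*sqrt(11); 3*sqrt(44) = 6*sqrt(11); sqrt(176) = 4*sqrt(11); 4*sqrt(396) = 24*sqrt(11)
Combine: (-18 + 6 - 4 - 24)·sqrt(11) = -40*sqrt(11)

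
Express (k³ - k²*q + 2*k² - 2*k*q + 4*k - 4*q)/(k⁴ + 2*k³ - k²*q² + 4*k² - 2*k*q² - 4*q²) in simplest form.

Factor: k³ - k²*q + 2*k² - 2*k*q + 4*k - 4*q = (k² + 2*k + 4)·(k - q);  k⁴ + 2*k³ - k²*q² + 4*k² - 2*k*q² - 4*q² = (k - q)·(k² + 2*k + 4)·(k + q)
Cancel the common factors (k² + 2*k + 4), (k - q).

1/(k + q)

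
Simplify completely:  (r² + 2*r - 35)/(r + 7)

r - 5

Factor: r² + 2*r - 35 = (r - 5)·(r + 7)
Cancel the common factor (r + 7).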